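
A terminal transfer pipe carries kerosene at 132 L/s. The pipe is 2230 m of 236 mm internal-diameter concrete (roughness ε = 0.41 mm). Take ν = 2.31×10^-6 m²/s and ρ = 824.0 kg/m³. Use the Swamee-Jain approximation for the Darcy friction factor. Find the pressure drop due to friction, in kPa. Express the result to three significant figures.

V = 4Q/(πD²) = 4·0.132/(π·0.236²) = 3.018 m/s
Re = VD/ν = 3.018·0.236/2.31×10^-6 = 3.08×10^5 → turbulent
ε/D = 0.41/236 = 0.00174
Swamee-Jain: f = 0.02336
h_f = f(L/D)V²/(2g) = 0.02336·(2230/0.236)·3.018²/(2·9.81) = 102.5 m
Δp = ρg·h_f = 824.0·9.81·102.5 = 828.2 kPa

Δp ≈ 828 kPa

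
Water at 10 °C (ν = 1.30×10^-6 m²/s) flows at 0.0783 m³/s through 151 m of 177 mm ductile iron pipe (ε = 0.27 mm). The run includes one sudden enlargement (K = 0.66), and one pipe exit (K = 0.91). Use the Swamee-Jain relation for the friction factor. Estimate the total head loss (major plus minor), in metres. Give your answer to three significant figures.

V = 4Q/(πD²) = 3.182 m/s; V²/2g = 0.5161 m
Re = 4.33×10^5, ε/D = 0.00153 → f = 0.02246 (Swamee-Jain)
Major: h_f = f(L/D)·V²/2g = 0.02246·853.1·0.5161 = 9.888 m
Minor: ΣK = 1.57; h_m = ΣK·V²/2g = 0.8103 m
Total H_L = 9.888 + 0.8103 = 10.70 m

H_L ≈ 10.7 m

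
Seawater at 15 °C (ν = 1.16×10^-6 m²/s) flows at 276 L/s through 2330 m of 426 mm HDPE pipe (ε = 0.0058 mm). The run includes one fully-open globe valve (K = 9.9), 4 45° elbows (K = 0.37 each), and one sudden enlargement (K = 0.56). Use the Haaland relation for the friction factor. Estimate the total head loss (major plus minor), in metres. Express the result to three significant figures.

V = 4Q/(πD²) = 1.936 m/s; V²/2g = 0.1911 m
Re = 7.11×10^5, ε/D = 1.36×10^-5 → f = 0.01248 (Haaland)
Major: h_f = f(L/D)·V²/2g = 0.01248·5469·0.1911 = 13.04 m
Minor: ΣK = 11.9; h_m = ΣK·V²/2g = 2.282 m
Total H_L = 13.04 + 2.282 = 15.33 m

H_L ≈ 15.3 m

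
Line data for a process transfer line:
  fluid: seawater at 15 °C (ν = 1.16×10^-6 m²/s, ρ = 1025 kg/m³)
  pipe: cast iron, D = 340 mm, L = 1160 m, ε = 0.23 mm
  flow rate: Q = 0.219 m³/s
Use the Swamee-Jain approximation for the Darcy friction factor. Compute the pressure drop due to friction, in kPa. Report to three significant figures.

Δp ≈ 189 kPa

V = 4Q/(πD²) = 4·0.219/(π·0.340²) = 2.412 m/s
Re = VD/ν = 2.412·0.340/1.16×10^-6 = 7.07×10^5 → turbulent
ε/D = 0.23/340 = 6.76×10^-4
Swamee-Jain: f = 0.01857
h_f = f(L/D)V²/(2g) = 0.01857·(1160/0.340)·2.412²/(2·9.81) = 18.78 m
Δp = ρg·h_f = 1025·9.81·18.78 = 188.9 kPa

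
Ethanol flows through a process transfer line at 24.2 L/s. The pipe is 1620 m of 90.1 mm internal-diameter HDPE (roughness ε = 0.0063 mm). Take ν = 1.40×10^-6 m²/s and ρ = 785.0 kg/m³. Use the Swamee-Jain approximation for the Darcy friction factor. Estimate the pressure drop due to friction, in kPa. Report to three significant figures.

V = 4Q/(πD²) = 4·0.0242/(π·0.0901²) = 3.796 m/s
Re = VD/ν = 3.796·0.0901/1.40×10^-6 = 2.44×10^5 → turbulent
ε/D = 0.0063/90.1 = 6.99×10^-5
Swamee-Jain: f = 0.01563
h_f = f(L/D)V²/(2g) = 0.01563·(1620/0.0901)·3.796²/(2·9.81) = 206.3 m
Δp = ρg·h_f = 785.0·9.81·206.3 = 1589 kPa

Δp ≈ 1590 kPa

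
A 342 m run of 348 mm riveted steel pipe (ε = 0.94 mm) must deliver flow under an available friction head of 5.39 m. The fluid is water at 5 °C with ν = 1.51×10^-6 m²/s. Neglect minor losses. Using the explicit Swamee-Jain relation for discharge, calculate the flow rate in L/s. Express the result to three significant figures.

Q ≈ 195 L/s

Swamee-Jain (Type II): Q = -0.965·√(gD⁵h_f/L)·ln[ε/(3.7D) + √(3.17ν²L/(gD³h_f))]
√(gD⁵h_f/L) = √(9.81·0.348⁵·5.39/342) = 0.02809
ε/(3.7D) = 7.30×10^-4; √(3.17ν²L/(gD³h_f)) = 3.33×10^-5
Q = -0.965·0.02809·ln(7.633×10^-4) = 0.1946 m³/s
Check: V = 2.05 m/s, Re = 4.71×10^5, f = 0.02584, h_f = 5.42 m ≈ 5.39 m ✓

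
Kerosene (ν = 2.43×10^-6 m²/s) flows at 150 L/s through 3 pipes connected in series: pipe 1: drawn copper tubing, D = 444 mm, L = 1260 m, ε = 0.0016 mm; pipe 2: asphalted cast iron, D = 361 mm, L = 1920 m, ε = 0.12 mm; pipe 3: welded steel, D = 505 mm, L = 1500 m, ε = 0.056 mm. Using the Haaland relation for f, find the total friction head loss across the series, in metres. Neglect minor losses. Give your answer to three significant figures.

H ≈ 13.8 m

Pipe 1: V = 0.9688 m/s, Re = 1.77×10^5, ε/D = 3.60×10^-6, f = 0.01589, h_1 = f(L/D)V²/2g = 2.158 m
Pipe 2: V = 1.466 m/s, Re = 2.18×10^5, ε/D = 3.32×10^-4, f = 0.01754, h_2 = f(L/D)V²/2g = 10.21 m
Pipe 3: V = 0.7489 m/s, Re = 1.56×10^5, ε/D = 1.11×10^-4, f = 0.01694, h_3 = f(L/D)V²/2g = 1.438 m
Series → Q common, losses add: H = Σh = 13.81 m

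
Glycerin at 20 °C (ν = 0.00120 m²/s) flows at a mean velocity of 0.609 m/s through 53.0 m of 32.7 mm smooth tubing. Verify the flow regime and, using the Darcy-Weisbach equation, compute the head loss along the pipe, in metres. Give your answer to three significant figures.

h_f ≈ 118 m

Re = VD/ν = 0.609·0.03270/0.00120 = 16.6 → laminar (Re < 2300)
f = 64/Re = 3.857
h_f = f(L/D)V²/(2g) = 3.857·(53.0/0.03270)·0.609²/(2·9.81) = 118.2 m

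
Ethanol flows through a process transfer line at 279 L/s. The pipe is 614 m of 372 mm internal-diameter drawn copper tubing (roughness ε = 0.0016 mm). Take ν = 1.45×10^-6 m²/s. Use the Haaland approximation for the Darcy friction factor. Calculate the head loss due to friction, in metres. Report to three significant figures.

h_f ≈ 6.93 m

V = 4Q/(πD²) = 4·0.279/(π·0.372²) = 2.567 m/s
Re = VD/ν = 2.567·0.372/1.45×10^-6 = 6.59×10^5 → turbulent
ε/D = 0.0016/372 = 4.30×10^-6
Haaland: f = 0.01250
h_f = f(L/D)V²/(2g) = 0.01250·(614/0.372)·2.567²/(2·9.81) = 6.929 m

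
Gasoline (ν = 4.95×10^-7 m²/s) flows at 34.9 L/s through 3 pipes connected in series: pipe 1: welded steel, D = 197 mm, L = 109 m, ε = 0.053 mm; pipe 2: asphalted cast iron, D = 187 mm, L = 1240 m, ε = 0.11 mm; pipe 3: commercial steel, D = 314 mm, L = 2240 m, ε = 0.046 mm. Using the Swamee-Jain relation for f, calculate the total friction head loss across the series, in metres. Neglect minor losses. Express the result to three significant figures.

H ≈ 11.8 m

Pipe 1: V = 1.145 m/s, Re = 4.56×10^5, ε/D = 2.69×10^-4, f = 0.01623, h_1 = f(L/D)V²/2g = 0.6002 m
Pipe 2: V = 1.271 m/s, Re = 4.80×10^5, ε/D = 5.88×10^-4, f = 0.01834, h_2 = f(L/D)V²/2g = 10.01 m
Pipe 3: V = 0.4507 m/s, Re = 2.86×10^5, ε/D = 1.46×10^-4, f = 0.01596, h_3 = f(L/D)V²/2g = 1.178 m
Series → Q common, losses add: H = Σh = 11.79 m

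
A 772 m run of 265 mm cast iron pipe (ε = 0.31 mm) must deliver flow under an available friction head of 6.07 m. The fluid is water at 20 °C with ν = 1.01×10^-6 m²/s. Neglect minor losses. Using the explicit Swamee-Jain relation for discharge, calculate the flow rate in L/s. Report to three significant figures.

Q ≈ 76.7 L/s

Swamee-Jain (Type II): Q = -0.965·√(gD⁵h_f/L)·ln[ε/(3.7D) + √(3.17ν²L/(gD³h_f))]
√(gD⁵h_f/L) = √(9.81·0.265⁵·6.07/772) = 0.01004
ε/(3.7D) = 3.16×10^-4; √(3.17ν²L/(gD³h_f)) = 4.75×10^-5
Q = -0.965·0.01004·ln(3.636×10^-4) = 0.07673 m³/s
Check: V = 1.39 m/s, Re = 3.65×10^5, f = 0.02127, h_f = 6.11 m ≈ 6.07 m ✓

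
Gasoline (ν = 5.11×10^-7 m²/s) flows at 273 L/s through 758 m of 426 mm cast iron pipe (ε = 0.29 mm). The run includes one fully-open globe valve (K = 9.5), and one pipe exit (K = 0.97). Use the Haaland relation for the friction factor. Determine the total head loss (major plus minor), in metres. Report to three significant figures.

H_L ≈ 8.01 m

V = 4Q/(πD²) = 1.915 m/s; V²/2g = 0.1870 m
Re = 1.60×10^6, ε/D = 6.81×10^-4 → f = 0.01818 (Haaland)
Major: h_f = f(L/D)·V²/2g = 0.01818·1779·0.1870 = 6.048 m
Minor: ΣK = 10.5; h_m = ΣK·V²/2g = 1.958 m
Total H_L = 6.048 + 1.958 = 8.006 m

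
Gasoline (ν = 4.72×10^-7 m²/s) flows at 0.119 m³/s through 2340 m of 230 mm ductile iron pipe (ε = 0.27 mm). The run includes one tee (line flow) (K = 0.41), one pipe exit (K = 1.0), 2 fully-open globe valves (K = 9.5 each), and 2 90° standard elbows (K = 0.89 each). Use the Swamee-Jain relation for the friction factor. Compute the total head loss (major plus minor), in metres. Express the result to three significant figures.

V = 4Q/(πD²) = 2.864 m/s; V²/2g = 0.4181 m
Re = 1.40×10^6, ε/D = 0.00117 → f = 0.02069 (Swamee-Jain)
Major: h_f = f(L/D)·V²/2g = 0.02069·10174·0.4181 = 88.02 m
Minor: ΣK = 22.2; h_m = ΣK·V²/2g = 9.278 m
Total H_L = 88.02 + 9.278 = 97.30 m

H_L ≈ 97.3 m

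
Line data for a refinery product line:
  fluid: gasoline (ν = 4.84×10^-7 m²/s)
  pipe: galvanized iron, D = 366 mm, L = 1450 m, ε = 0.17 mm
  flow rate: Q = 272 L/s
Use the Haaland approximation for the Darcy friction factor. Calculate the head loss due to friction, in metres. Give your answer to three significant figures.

h_f ≈ 22.5 m

V = 4Q/(πD²) = 4·0.272/(π·0.366²) = 2.585 m/s
Re = VD/ν = 2.585·0.366/4.84×10^-7 = 1.96×10^6 → turbulent
ε/D = 0.17/366 = 4.64×10^-4
Haaland: f = 0.01670
h_f = f(L/D)V²/(2g) = 0.01670·(1450/0.366)·2.585²/(2·9.81) = 22.54 m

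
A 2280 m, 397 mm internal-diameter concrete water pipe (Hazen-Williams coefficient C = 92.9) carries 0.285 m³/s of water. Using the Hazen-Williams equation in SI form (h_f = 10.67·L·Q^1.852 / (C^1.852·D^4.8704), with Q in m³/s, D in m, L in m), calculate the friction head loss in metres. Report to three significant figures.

h_f = 10.67·2280·0.285^1.852 / (92.9^1.852·0.397^4.8704) = 48.50 m

h_f ≈ 48.5 m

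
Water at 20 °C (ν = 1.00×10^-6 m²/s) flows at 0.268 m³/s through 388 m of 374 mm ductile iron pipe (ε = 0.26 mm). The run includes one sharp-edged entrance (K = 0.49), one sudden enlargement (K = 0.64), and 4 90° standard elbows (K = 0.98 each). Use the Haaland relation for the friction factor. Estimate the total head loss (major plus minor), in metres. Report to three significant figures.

V = 4Q/(πD²) = 2.440 m/s; V²/2g = 0.3033 m
Re = 9.12×10^5, ε/D = 6.95×10^-4 → f = 0.01842 (Haaland)
Major: h_f = f(L/D)·V²/2g = 0.01842·1037·0.3033 = 5.797 m
Minor: ΣK = 5.05; h_m = ΣK·V²/2g = 1.532 m
Total H_L = 5.797 + 1.532 = 7.329 m

H_L ≈ 7.33 m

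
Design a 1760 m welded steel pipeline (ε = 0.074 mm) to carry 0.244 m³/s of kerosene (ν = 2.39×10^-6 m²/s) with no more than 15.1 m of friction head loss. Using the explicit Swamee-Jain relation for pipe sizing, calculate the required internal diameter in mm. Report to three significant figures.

D ≈ 397 mm

Swamee-Jain (Type III): D = 0.66·[ε^1.25·(LQ²/(gh_f))^4.75 + ν·Q^9.4·(L/(gh_f))^5.2]^0.04
LQ²/(gh_f) = 0.7074; L/(gh_f) = 11.88
Term 1 = ε^1.25·(…)^4.75 = 1.33×10^-6; Term 2 = ν·Q^9.4·(…)^5.2 = 1.62×10^-6
D = 0.66·(1.33×10^-6 + 1.62×10^-6)^0.04 = 0.3966 m = 397 mm
Check: V = 1.98 m/s, Re = 3.28×10^5, f = 0.01604, h_f = 14.2 m ≈ 15.1 m ✓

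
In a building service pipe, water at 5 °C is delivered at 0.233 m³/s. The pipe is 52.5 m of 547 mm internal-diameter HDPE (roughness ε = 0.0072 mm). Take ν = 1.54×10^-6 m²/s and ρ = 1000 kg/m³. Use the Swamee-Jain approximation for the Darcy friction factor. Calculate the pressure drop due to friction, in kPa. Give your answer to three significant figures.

Δp ≈ 0.666 kPa

V = 4Q/(πD²) = 4·0.233/(π·0.547²) = 0.9915 m/s
Re = VD/ν = 0.9915·0.547/1.54×10^-6 = 3.52×10^5 → turbulent
ε/D = 0.0072/547 = 1.32×10^-5
Swamee-Jain: f = 0.01412
h_f = f(L/D)V²/(2g) = 0.01412·(52.5/0.547)·0.9915²/(2·9.81) = 0.06791 m
Δp = ρg·h_f = 1000·9.81·0.06791 = 0.6662 kPa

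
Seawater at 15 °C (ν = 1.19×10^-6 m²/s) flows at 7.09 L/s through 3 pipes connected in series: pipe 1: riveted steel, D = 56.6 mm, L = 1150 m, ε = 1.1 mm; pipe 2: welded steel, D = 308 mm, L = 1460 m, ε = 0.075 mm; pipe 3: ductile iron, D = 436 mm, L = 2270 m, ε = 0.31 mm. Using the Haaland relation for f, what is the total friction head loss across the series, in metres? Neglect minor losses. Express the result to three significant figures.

Pipe 1: V = 2.818 m/s, Re = 1.34×10^5, ε/D = 0.0194, f = 0.04849, h_1 = f(L/D)V²/2g = 398.7 m
Pipe 2: V = 0.09516 m/s, Re = 2.46×10^4, ε/D = 2.44×10^-4, f = 0.02493, h_2 = f(L/D)V²/2g = 0.05454 m
Pipe 3: V = 0.04749 m/s, Re = 1.74×10^4, ε/D = 7.11×10^-4, f = 0.02789, h_3 = f(L/D)V²/2g = 0.01669 m
Series → Q common, losses add: H = Σh = 398.8 m

H ≈ 399 m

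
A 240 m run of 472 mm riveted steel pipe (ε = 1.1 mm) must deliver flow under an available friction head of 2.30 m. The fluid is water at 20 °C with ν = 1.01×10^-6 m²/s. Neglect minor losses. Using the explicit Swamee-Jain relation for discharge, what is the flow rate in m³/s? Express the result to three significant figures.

Q ≈ 0.332 m³/s

Swamee-Jain (Type II): Q = -0.965·√(gD⁵h_f/L)·ln[ε/(3.7D) + √(3.17ν²L/(gD³h_f))]
√(gD⁵h_f/L) = √(9.81·0.472⁵·2.30/240) = 0.04693
ε/(3.7D) = 6.30×10^-4; √(3.17ν²L/(gD³h_f)) = 1.81×10^-5
Q = -0.965·0.04693·ln(6.480×10^-4) = 0.3325 m³/s
Check: V = 1.90 m/s, Re = 8.88×10^5, f = 0.02467, h_f = 2.31 m ≈ 2.30 m ✓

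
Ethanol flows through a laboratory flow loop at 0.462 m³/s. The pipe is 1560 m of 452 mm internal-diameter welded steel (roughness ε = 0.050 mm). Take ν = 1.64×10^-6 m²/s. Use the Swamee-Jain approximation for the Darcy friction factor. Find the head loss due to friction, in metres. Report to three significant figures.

V = 4Q/(πD²) = 4·0.462/(π·0.452²) = 2.879 m/s
Re = VD/ν = 2.879·0.452/1.64×10^-6 = 7.94×10^5 → turbulent
ε/D = 0.050/452 = 1.11×10^-4
Swamee-Jain: f = 0.01393
h_f = f(L/D)V²/(2g) = 0.01393·(1560/0.452)·2.879²/(2·9.81) = 20.31 m

h_f ≈ 20.3 m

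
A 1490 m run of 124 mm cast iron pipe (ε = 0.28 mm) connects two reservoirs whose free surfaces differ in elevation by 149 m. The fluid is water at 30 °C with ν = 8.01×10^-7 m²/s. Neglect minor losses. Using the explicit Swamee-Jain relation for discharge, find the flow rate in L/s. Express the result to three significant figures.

Swamee-Jain (Type II): Q = -0.965·√(gD⁵h_f/L)·ln[ε/(3.7D) + √(3.17ν²L/(gD³h_f))]
√(gD⁵h_f/L) = √(9.81·0.124⁵·149/1490) = 0.005363
ε/(3.7D) = 6.10×10^-4; √(3.17ν²L/(gD³h_f)) = 3.30×10^-5
Q = -0.965·0.005363·ln(6.433×10^-4) = 0.03803 m³/s
Check: V = 3.15 m/s, Re = 4.88×10^5, f = 0.02465, h_f = 150 m ≈ 149 m ✓

Q ≈ 38.0 L/s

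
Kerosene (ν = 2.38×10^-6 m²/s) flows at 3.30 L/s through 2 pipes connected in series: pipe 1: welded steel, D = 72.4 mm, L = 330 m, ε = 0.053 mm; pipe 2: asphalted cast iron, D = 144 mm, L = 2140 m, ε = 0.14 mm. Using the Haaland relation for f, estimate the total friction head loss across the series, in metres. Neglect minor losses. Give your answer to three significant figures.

H ≈ 4.84 m

Pipe 1: V = 0.8016 m/s, Re = 2.44×10^4, ε/D = 7.32×10^-4, f = 0.02603, h_1 = f(L/D)V²/2g = 3.886 m
Pipe 2: V = 0.2026 m/s, Re = 1.23×10^4, ε/D = 9.72×10^-4, f = 0.03062, h_2 = f(L/D)V²/2g = 0.9524 m
Series → Q common, losses add: H = Σh = 4.838 m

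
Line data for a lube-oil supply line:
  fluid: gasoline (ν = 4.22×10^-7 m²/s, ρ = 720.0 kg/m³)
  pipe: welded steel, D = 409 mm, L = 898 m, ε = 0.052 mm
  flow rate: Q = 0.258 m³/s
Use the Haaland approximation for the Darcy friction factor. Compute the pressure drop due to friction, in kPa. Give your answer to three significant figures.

Δp ≈ 40.3 kPa

V = 4Q/(πD²) = 4·0.258/(π·0.409²) = 1.964 m/s
Re = VD/ν = 1.964·0.409/4.22×10^-7 = 1.90×10^6 → turbulent
ε/D = 0.052/409 = 1.27×10^-4
Haaland: f = 0.01322
h_f = f(L/D)V²/(2g) = 0.01322·(898/0.409)·1.964²/(2·9.81) = 5.704 m
Δp = ρg·h_f = 720.0·9.81·5.704 = 40.29 kPa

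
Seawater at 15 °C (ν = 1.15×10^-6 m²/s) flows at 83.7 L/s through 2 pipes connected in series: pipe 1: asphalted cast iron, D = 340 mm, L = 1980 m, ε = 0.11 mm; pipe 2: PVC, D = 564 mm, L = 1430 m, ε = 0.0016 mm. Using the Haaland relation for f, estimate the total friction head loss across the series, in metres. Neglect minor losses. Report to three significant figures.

Pipe 1: V = 0.9219 m/s, Re = 2.73×10^5, ε/D = 3.24×10^-4, f = 0.01711, h_1 = f(L/D)V²/2g = 4.316 m
Pipe 2: V = 0.3350 m/s, Re = 1.64×10^5, ε/D = 2.84×10^-6, f = 0.01612, h_2 = f(L/D)V²/2g = 0.2339 m
Series → Q common, losses add: H = Σh = 4.550 m

H ≈ 4.55 m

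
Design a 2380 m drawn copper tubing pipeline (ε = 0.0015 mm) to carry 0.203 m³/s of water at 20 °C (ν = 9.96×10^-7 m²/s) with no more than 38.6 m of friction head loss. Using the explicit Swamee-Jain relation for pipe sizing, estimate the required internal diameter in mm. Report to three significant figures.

Swamee-Jain (Type III): D = 0.66·[ε^1.25·(LQ²/(gh_f))^4.75 + ν·Q^9.4·(L/(gh_f))^5.2]^0.04
LQ²/(gh_f) = 0.2590; L/(gh_f) = 6.285
Term 1 = ε^1.25·(…)^4.75 = 8.58×10^-11; Term 2 = ν·Q^9.4·(…)^5.2 = 4.37×10^-9
D = 0.66·(8.58×10^-11 + 4.37×10^-9)^0.04 = 0.3058 m = 306 mm
Check: V = 2.76 m/s, Re = 8.49×10^5, f = 0.01205, h_f = 36.5 m ≈ 38.6 m ✓

D ≈ 306 mm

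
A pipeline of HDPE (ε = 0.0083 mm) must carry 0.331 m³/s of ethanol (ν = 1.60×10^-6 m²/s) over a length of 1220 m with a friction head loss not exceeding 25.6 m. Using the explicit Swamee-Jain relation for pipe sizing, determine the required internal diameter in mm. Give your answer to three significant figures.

D ≈ 356 mm

Swamee-Jain (Type III): D = 0.66·[ε^1.25·(LQ²/(gh_f))^4.75 + ν·Q^9.4·(L/(gh_f))^5.2]^0.04
LQ²/(gh_f) = 0.5322; L/(gh_f) = 4.858
Term 1 = ε^1.25·(…)^4.75 = 2.23×10^-8; Term 2 = ν·Q^9.4·(…)^5.2 = 1.82×10^-7
D = 0.66·(2.23×10^-8 + 1.82×10^-7)^0.04 = 0.3564 m = 356 mm
Check: V = 3.32 m/s, Re = 7.39×10^5, f = 0.01268, h_f = 24.4 m ≈ 25.6 m ✓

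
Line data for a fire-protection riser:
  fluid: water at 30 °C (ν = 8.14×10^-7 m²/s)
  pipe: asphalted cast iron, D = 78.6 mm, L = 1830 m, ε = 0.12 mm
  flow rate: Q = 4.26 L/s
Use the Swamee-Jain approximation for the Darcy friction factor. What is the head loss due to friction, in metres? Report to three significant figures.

h_f ≈ 22.3 m

V = 4Q/(πD²) = 4·0.00426/(π·0.0786²) = 0.8780 m/s
Re = VD/ν = 0.8780·0.0786/8.14×10^-7 = 8.48×10^4 → turbulent
ε/D = 0.12/78.6 = 0.00153
Swamee-Jain: f = 0.02433
h_f = f(L/D)V²/(2g) = 0.02433·(1830/0.0786)·0.8780²/(2·9.81) = 22.26 m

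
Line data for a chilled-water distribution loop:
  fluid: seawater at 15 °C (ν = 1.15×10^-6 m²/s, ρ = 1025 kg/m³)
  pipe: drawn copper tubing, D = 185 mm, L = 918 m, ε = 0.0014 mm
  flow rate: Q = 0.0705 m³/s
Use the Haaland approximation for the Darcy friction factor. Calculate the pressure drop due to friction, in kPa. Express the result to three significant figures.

V = 4Q/(πD²) = 4·0.0705/(π·0.185²) = 2.623 m/s
Re = VD/ν = 2.623·0.185/1.15×10^-6 = 4.22×10^5 → turbulent
ε/D = 0.0014/185 = 7.57×10^-6
Haaland: f = 0.01354
h_f = f(L/D)V²/(2g) = 0.01354·(918/0.185)·2.623²/(2·9.81) = 23.56 m
Δp = ρg·h_f = 1025·9.81·23.56 = 236.9 kPa

Δp ≈ 237 kPa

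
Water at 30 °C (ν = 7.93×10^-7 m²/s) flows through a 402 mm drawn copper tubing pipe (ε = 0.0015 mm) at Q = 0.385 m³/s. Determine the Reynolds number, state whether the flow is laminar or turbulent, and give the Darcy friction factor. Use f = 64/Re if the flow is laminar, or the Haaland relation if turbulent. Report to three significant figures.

Re ≈ 1.54×10^6; turbulent; f ≈ 0.0109

V = 4Q/(πD²) = 3.033 m/s
Re = VD/ν = 3.033·0.402/7.93×10^-7 = 1.54×10^6
Re > 4000 → turbulent; ε/D = 3.73×10^-6
Haaland: f = 0.01088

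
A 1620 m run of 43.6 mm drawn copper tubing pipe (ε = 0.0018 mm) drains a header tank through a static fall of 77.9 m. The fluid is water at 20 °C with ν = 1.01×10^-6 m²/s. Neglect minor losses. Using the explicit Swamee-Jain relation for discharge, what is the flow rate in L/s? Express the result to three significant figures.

Swamee-Jain (Type II): Q = -0.965·√(gD⁵h_f/L)·ln[ε/(3.7D) + √(3.17ν²L/(gD³h_f))]
√(gD⁵h_f/L) = √(9.81·0.0436⁵·77.9/1620) = 2.726×10^-4
ε/(3.7D) = 1.12×10^-5; √(3.17ν²L/(gD³h_f)) = 2.88×10^-4
Q = -0.965·2.726×10^-4·ln(2.987×10^-4) = 0.002135 m³/s
Check: V = 1.43 m/s, Re = 6.17×10^4, f = 0.02000, h_f = 77.5 m ≈ 77.9 m ✓

Q ≈ 2.14 L/s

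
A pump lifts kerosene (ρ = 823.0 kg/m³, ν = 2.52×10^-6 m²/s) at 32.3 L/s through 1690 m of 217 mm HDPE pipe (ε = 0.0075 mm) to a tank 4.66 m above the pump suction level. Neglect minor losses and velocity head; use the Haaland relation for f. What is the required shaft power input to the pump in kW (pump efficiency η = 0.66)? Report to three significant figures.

P_shaft ≈ 4.12 kW

V = 4Q/(πD²) = 0.8734 m/s; Re = 7.52×10^4; ε/D = 3.46×10^-5; f = 0.01905
h_f = f(L/D)V²/2g = 5.768 m
Total head H = z + h_f = 4.66 + 5.768 = 10.43 m
P_hyd = ρgQH = 823.0·9.81·0.0323·10.43 = 2.719 kW
P_shaft = P_hyd/η = 2.719/0.66 = 4.120 kW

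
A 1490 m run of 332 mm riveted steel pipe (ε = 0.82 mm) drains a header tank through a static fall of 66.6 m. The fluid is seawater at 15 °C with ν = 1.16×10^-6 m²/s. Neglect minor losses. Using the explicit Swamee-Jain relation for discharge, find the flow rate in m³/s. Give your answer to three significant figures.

Q ≈ 0.296 m³/s

Swamee-Jain (Type II): Q = -0.965·√(gD⁵h_f/L)·ln[ε/(3.7D) + √(3.17ν²L/(gD³h_f))]
√(gD⁵h_f/L) = √(9.81·0.332⁵·66.6/1490) = 0.04206
ε/(3.7D) = 6.68×10^-4; √(3.17ν²L/(gD³h_f)) = 1.63×10^-5
Q = -0.965·0.04206·ln(6.838×10^-4) = 0.2958 m³/s
Check: V = 3.42 m/s, Re = 9.78×10^5, f = 0.02503, h_f = 66.8 m ≈ 66.6 m ✓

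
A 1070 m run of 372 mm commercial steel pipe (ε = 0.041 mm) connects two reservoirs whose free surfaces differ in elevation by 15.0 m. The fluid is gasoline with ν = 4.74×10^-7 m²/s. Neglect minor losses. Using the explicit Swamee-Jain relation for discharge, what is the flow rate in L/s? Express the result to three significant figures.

Swamee-Jain (Type II): Q = -0.965·√(gD⁵h_f/L)·ln[ε/(3.7D) + √(3.17ν²L/(gD³h_f))]
√(gD⁵h_f/L) = √(9.81·0.372⁵·15.0/1070) = 0.03130
ε/(3.7D) = 2.98×10^-5; √(3.17ν²L/(gD³h_f)) = 1.00×10^-5
Q = -0.965·0.03130·ln(3.982×10^-5) = 0.3060 m³/s
Check: V = 2.82 m/s, Re = 2.21×10^6, f = 0.01299, h_f = 15.1 m ≈ 15.0 m ✓

Q ≈ 306 L/s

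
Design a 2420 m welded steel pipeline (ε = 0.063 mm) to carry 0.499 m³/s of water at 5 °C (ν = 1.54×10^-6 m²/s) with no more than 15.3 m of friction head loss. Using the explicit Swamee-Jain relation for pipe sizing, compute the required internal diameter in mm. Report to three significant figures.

Swamee-Jain (Type III): D = 0.66·[ε^1.25·(LQ²/(gh_f))^4.75 + ν·Q^9.4·(L/(gh_f))^5.2]^0.04
LQ²/(gh_f) = 4.015; L/(gh_f) = 16.12
Term 1 = ε^1.25·(…)^4.75 = 0.00414; Term 2 = ν·Q^9.4·(…)^5.2 = 0.00425
D = 0.66·(0.00414 + 0.00425)^0.04 = 0.5451 m = 545 mm
Check: V = 2.14 m/s, Re = 7.57×10^5, f = 0.01405, h_f = 14.5 m ≈ 15.3 m ✓

D ≈ 545 mm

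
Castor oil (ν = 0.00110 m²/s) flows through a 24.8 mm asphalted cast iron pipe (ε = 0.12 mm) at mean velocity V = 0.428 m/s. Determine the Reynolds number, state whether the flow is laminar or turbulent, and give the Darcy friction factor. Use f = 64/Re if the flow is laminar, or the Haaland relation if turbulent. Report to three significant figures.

Re ≈ 9.65; laminar; f = 64/Re ≈ 6.63

Re = VD/ν = 0.4280·0.0248/0.00110 = 9.65
Re < 2300 → laminar → f = 64/Re = 6.632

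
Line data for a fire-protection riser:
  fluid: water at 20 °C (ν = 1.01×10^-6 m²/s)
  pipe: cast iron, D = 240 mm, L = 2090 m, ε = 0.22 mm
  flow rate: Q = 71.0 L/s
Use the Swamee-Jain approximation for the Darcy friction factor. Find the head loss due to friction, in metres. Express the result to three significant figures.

V = 4Q/(πD²) = 4·0.0710/(π·0.240²) = 1.569 m/s
Re = VD/ν = 1.569·0.240/1.01×10^-6 = 3.73×10^5 → turbulent
ε/D = 0.22/240 = 9.17×10^-4
Swamee-Jain: f = 0.02020
h_f = f(L/D)V²/(2g) = 0.02020·(2090/0.240)·1.569²/(2·9.81) = 22.08 m

h_f ≈ 22.1 m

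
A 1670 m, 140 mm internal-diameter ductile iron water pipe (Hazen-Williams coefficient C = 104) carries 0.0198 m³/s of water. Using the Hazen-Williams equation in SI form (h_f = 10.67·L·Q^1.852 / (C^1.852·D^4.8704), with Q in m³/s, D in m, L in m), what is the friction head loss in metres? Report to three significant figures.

h_f ≈ 33.1 m

h_f = 10.67·1670·0.0198^1.852 / (104^1.852·0.140^4.8704) = 33.07 m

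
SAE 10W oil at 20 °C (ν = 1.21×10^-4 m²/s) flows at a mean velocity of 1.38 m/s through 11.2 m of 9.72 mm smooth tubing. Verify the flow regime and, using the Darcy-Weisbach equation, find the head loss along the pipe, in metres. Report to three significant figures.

h_f ≈ 64.6 m

Re = VD/ν = 1.38·0.009720/1.21×10^-4 = 111 → laminar (Re < 2300)
f = 64/Re = 0.5773
h_f = f(L/D)V²/(2g) = 0.5773·(11.2/0.009720)·1.38²/(2·9.81) = 64.57 m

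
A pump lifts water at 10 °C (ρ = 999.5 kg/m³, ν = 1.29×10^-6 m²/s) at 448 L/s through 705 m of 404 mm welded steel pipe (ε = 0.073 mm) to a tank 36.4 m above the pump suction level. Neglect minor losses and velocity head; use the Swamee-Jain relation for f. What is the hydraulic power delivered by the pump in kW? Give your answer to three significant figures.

V = 4Q/(πD²) = 3.495 m/s; Re = 1.09×10^6; ε/D = 1.81×10^-4; f = 0.01448
h_f = f(L/D)V²/2g = 15.73 m
Total head H = z + h_f = 36.4 + 15.73 = 52.13 m
P_hyd = ρgQH = 999.5·9.81·0.448·52.13 = 229.0 kW

P_hyd ≈ 229 kW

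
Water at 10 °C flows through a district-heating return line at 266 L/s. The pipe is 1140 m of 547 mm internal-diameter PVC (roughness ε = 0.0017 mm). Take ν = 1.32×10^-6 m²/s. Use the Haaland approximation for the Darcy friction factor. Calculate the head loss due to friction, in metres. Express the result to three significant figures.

h_f ≈ 1.80 m

V = 4Q/(πD²) = 4·0.266/(π·0.547²) = 1.132 m/s
Re = VD/ν = 1.132·0.547/1.32×10^-6 = 4.69×10^5 → turbulent
ε/D = 0.0017/547 = 3.11×10^-6
Haaland: f = 0.01325
h_f = f(L/D)V²/(2g) = 0.01325·(1140/0.547)·1.132²/(2·9.81) = 1.803 m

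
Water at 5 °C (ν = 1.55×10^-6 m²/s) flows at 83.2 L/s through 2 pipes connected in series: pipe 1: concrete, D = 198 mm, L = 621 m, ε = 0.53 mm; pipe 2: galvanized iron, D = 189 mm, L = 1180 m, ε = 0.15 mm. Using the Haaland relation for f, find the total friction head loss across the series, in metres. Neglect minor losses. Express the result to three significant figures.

H ≈ 84.5 m

Pipe 1: V = 2.702 m/s, Re = 3.45×10^5, ε/D = 0.00268, f = 0.02578, h_1 = f(L/D)V²/2g = 30.09 m
Pipe 2: V = 2.966 m/s, Re = 3.62×10^5, ε/D = 7.94×10^-4, f = 0.01945, h_2 = f(L/D)V²/2g = 54.42 m
Series → Q common, losses add: H = Σh = 84.51 m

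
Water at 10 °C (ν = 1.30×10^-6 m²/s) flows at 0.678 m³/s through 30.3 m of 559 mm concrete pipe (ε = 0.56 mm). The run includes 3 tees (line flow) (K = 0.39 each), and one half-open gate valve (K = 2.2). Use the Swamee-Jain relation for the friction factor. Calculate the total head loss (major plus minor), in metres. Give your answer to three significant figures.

V = 4Q/(πD²) = 2.763 m/s; V²/2g = 0.3890 m
Re = 1.19×10^6, ε/D = 0.00100 → f = 0.01998 (Swamee-Jain)
Major: h_f = f(L/D)·V²/2g = 0.01998·54.20·0.3890 = 0.4213 m
Minor: ΣK = 3.37; h_m = ΣK·V²/2g = 1.311 m
Total H_L = 0.4213 + 1.311 = 1.732 m

H_L ≈ 1.73 m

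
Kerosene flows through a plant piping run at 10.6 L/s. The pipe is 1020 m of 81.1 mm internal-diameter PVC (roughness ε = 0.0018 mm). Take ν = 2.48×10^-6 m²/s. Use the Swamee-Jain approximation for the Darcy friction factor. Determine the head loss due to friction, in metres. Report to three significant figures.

V = 4Q/(πD²) = 4·0.0106/(π·0.0811²) = 2.052 m/s
Re = VD/ν = 2.052·0.0811/2.48×10^-6 = 6.71×10^4 → turbulent
ε/D = 0.0018/81.1 = 2.22×10^-5
Swamee-Jain: f = 0.01956
h_f = f(L/D)V²/(2g) = 0.01956·(1020/0.0811)·2.052²/(2·9.81) = 52.79 m

h_f ≈ 52.8 m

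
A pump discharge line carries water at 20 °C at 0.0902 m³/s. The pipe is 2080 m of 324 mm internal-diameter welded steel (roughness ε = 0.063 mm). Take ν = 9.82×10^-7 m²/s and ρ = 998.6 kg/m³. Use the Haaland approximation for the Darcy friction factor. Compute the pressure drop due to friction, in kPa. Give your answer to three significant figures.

Δp ≈ 60.3 kPa

V = 4Q/(πD²) = 4·0.0902/(π·0.324²) = 1.094 m/s
Re = VD/ν = 1.094·0.324/9.82×10^-7 = 3.61×10^5 → turbulent
ε/D = 0.063/324 = 1.94×10^-4
Haaland: f = 0.01571
h_f = f(L/D)V²/(2g) = 0.01571·(2080/0.324)·1.094²/(2·9.81) = 6.151 m
Δp = ρg·h_f = 998.6·9.81·6.151 = 60.25 kPa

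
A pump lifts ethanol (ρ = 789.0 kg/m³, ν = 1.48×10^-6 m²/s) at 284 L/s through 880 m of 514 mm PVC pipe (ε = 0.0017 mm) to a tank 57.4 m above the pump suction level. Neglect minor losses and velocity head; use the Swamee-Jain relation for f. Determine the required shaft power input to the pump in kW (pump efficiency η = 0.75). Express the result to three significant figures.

P_shaft ≈ 175 kW

V = 4Q/(πD²) = 1.369 m/s; Re = 4.75×10^5; ε/D = 3.31×10^-6; f = 0.01326
h_f = f(L/D)V²/2g = 2.168 m
Total head H = z + h_f = 57.4 + 2.168 = 59.57 m
P_hyd = ρgQH = 789.0·9.81·0.284·59.57 = 130.9 kW
P_shaft = P_hyd/η = 130.9/0.75 = 174.6 kW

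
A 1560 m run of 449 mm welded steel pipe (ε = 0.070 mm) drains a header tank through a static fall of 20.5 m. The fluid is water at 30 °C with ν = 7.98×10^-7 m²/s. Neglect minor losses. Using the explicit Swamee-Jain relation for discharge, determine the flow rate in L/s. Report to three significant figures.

Swamee-Jain (Type II): Q = -0.965·√(gD⁵h_f/L)·ln[ε/(3.7D) + √(3.17ν²L/(gD³h_f))]
√(gD⁵h_f/L) = √(9.81·0.449⁵·20.5/1560) = 0.04850
ε/(3.7D) = 4.21×10^-5; √(3.17ν²L/(gD³h_f)) = 1.32×10^-5
Q = -0.965·0.04850·ln(5.529×10^-5) = 0.4588 m³/s
Check: V = 2.90 m/s, Re = 1.63×10^6, f = 0.01387, h_f = 20.6 m ≈ 20.5 m ✓

Q ≈ 459 L/s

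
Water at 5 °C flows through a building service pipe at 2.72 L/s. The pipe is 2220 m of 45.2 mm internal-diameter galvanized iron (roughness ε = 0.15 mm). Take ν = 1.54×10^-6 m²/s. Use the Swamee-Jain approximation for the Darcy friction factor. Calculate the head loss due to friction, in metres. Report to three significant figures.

V = 4Q/(πD²) = 4·0.00272/(π·0.0452²) = 1.695 m/s
Re = VD/ν = 1.695·0.0452/1.54×10^-6 = 4.98×10^4 → turbulent
ε/D = 0.15/45.2 = 0.00332
Swamee-Jain: f = 0.02957
h_f = f(L/D)V²/(2g) = 0.02957·(2220/0.0452)·1.695²/(2·9.81) = 212.7 m

h_f ≈ 213 m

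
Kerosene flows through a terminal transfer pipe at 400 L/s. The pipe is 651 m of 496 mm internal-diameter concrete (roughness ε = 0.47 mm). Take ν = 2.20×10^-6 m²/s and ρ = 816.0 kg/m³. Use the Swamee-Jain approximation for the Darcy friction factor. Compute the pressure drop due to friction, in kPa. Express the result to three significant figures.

Δp ≈ 46.3 kPa

V = 4Q/(πD²) = 4·0.400/(π·0.496²) = 2.070 m/s
Re = VD/ν = 2.070·0.496/2.20×10^-6 = 4.67×10^5 → turbulent
ε/D = 0.47/496 = 9.48×10^-4
Swamee-Jain: f = 0.02017
h_f = f(L/D)V²/(2g) = 0.02017·(651/0.496)·2.070²/(2·9.81) = 5.782 m
Δp = ρg·h_f = 816.0·9.81·5.782 = 46.29 kPa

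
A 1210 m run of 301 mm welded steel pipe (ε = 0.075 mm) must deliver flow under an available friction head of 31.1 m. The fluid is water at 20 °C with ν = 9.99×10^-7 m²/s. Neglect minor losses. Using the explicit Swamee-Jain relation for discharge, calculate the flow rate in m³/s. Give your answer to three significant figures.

Swamee-Jain (Type II): Q = -0.965·√(gD⁵h_f/L)·ln[ε/(3.7D) + √(3.17ν²L/(gD³h_f))]
√(gD⁵h_f/L) = √(9.81·0.301⁵·31.1/1210) = 0.02496
ε/(3.7D) = 6.73×10^-5; √(3.17ν²L/(gD³h_f)) = 2.14×10^-5
Q = -0.965·0.02496·ln(8.879×10^-5) = 0.2247 m³/s
Check: V = 3.16 m/s, Re = 9.51×10^5, f = 0.01532, h_f = 31.3 m ≈ 31.1 m ✓

Q ≈ 0.225 m³/s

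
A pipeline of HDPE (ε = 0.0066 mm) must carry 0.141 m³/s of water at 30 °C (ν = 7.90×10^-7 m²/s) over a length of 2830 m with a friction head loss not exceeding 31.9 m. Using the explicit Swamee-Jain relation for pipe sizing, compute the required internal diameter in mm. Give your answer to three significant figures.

Swamee-Jain (Type III): D = 0.66·[ε^1.25·(LQ²/(gh_f))^4.75 + ν·Q^9.4·(L/(gh_f))^5.2]^0.04
LQ²/(gh_f) = 0.1798; L/(gh_f) = 9.043
Term 1 = ε^1.25·(…)^4.75 = 9.65×10^-11; Term 2 = ν·Q^9.4·(…)^5.2 = 7.47×10^-10
D = 0.66·(9.65×10^-11 + 7.47×10^-10)^0.04 = 0.2861 m = 286 mm
Check: V = 2.19 m/s, Re = 7.94×10^5, f = 0.01255, h_f = 30.4 m ≈ 31.9 m ✓

D ≈ 286 mm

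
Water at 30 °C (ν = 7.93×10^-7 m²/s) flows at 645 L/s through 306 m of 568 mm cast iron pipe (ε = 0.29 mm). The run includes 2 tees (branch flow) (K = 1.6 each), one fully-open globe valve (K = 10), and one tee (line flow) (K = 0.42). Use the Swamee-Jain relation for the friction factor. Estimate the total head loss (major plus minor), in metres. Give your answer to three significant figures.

V = 4Q/(πD²) = 2.546 m/s; V²/2g = 0.3303 m
Re = 1.82×10^6, ε/D = 5.11×10^-4 → f = 0.01713 (Swamee-Jain)
Major: h_f = f(L/D)·V²/2g = 0.01713·538.7·0.3303 = 3.048 m
Minor: ΣK = 13.6; h_m = ΣK·V²/2g = 4.498 m
Total H_L = 3.048 + 4.498 = 7.546 m

H_L ≈ 7.55 m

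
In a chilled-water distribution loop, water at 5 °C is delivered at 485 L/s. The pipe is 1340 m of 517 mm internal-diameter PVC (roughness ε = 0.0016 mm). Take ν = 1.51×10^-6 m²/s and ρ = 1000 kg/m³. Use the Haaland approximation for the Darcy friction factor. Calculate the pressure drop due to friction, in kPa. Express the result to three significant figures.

Δp ≈ 83.7 kPa

V = 4Q/(πD²) = 4·0.485/(π·0.517²) = 2.310 m/s
Re = VD/ν = 2.310·0.517/1.51×10^-6 = 7.91×10^5 → turbulent
ε/D = 0.0016/517 = 3.09×10^-6
Haaland: f = 0.01210
h_f = f(L/D)V²/(2g) = 0.01210·(1340/0.517)·2.310²/(2·9.81) = 8.532 m
Δp = ρg·h_f = 1000·9.81·8.532 = 83.70 kPa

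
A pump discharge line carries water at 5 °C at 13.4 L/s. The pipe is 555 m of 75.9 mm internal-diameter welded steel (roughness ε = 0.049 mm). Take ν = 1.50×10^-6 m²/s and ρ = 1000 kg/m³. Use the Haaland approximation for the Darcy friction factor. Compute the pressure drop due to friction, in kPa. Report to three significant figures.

Δp ≈ 636 kPa

V = 4Q/(πD²) = 4·0.0134/(π·0.0759²) = 2.962 m/s
Re = VD/ν = 2.962·0.0759/1.50×10^-6 = 1.50×10^5 → turbulent
ε/D = 0.049/75.9 = 6.46×10^-4
Haaland: f = 0.01983
h_f = f(L/D)V²/(2g) = 0.01983·(555/0.0759)·2.962²/(2·9.81) = 64.82 m
Δp = ρg·h_f = 1000·9.81·64.82 = 635.9 kPa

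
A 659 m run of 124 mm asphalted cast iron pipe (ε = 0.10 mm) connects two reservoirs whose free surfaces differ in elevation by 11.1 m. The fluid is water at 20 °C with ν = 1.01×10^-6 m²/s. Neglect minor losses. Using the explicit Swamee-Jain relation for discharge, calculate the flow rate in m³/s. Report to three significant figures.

Swamee-Jain (Type II): Q = -0.965·√(gD⁵h_f/L)·ln[ε/(3.7D) + √(3.17ν²L/(gD³h_f))]
√(gD⁵h_f/L) = √(9.81·0.124⁵·11.1/659) = 0.002201
ε/(3.7D) = 2.18×10^-4; √(3.17ν²L/(gD³h_f)) = 1.01×10^-4
Q = -0.965·0.002201·ln(3.193×10^-4) = 0.01710 m³/s
Check: V = 1.42 m/s, Re = 1.74×10^5, f = 0.02060, h_f = 11.2 m ≈ 11.1 m ✓

Q ≈ 0.0171 m³/s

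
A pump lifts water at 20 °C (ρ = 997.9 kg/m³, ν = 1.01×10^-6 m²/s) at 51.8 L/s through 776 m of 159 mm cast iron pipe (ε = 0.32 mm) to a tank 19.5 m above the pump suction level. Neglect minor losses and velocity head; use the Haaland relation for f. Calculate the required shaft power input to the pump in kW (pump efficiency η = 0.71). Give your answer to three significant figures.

P_shaft ≈ 42.8 kW

V = 4Q/(πD²) = 2.609 m/s; Re = 4.11×10^5; ε/D = 0.00201; f = 0.02390
h_f = f(L/D)V²/2g = 40.46 m
Total head H = z + h_f = 19.5 + 40.46 = 59.96 m
P_hyd = ρgQH = 997.9·9.81·0.0518·59.96 = 30.40 kW
P_shaft = P_hyd/η = 30.40/0.71 = 42.82 kW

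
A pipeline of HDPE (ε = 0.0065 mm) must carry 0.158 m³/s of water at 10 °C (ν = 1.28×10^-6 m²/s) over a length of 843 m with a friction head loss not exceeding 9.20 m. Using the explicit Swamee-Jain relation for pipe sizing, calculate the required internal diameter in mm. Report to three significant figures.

Swamee-Jain (Type III): D = 0.66·[ε^1.25·(LQ²/(gh_f))^4.75 + ν·Q^9.4·(L/(gh_f))^5.2]^0.04
LQ²/(gh_f) = 0.2332; L/(gh_f) = 9.341
Term 1 = ε^1.25·(…)^4.75 = 3.26×10^-10; Term 2 = ν·Q^9.4·(…)^5.2 = 4.17×10^-9
D = 0.66·(3.26×10^-10 + 4.17×10^-9)^0.04 = 0.3060 m = 306 mm
Check: V = 2.15 m/s, Re = 5.14×10^5, f = 0.01337, h_f = 8.67 m ≈ 9.20 m ✓

D ≈ 306 mm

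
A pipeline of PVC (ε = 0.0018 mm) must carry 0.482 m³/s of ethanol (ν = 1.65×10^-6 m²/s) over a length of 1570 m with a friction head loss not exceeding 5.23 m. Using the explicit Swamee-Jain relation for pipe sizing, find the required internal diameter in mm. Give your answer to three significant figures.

Swamee-Jain (Type III): D = 0.66·[ε^1.25·(LQ²/(gh_f))^4.75 + ν·Q^9.4·(L/(gh_f))^5.2]^0.04
LQ²/(gh_f) = 7.109; L/(gh_f) = 30.60
Term 1 = ε^1.25·(…)^4.75 = 7.33×10^-4; Term 2 = ν·Q^9.4·(…)^5.2 = 0.0920
D = 0.66·(7.33×10^-4 + 0.0920)^0.04 = 0.6001 m = 600 mm
Check: V = 1.70 m/s, Re = 6.20×10^5, f = 0.01266, h_f = 4.90 m ≈ 5.23 m ✓

D ≈ 600 mm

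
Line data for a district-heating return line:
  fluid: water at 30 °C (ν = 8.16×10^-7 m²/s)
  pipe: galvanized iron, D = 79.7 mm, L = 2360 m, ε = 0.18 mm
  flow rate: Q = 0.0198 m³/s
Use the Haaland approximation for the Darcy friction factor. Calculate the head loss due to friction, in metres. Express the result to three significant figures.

h_f ≈ 585 m

V = 4Q/(πD²) = 4·0.0198/(π·0.0797²) = 3.969 m/s
Re = VD/ν = 3.969·0.0797/8.16×10^-7 = 3.88×10^5 → turbulent
ε/D = 0.18/79.7 = 0.00226
Haaland: f = 0.02463
h_f = f(L/D)V²/(2g) = 0.02463·(2360/0.0797)·3.969²/(2·9.81) = 585.4 m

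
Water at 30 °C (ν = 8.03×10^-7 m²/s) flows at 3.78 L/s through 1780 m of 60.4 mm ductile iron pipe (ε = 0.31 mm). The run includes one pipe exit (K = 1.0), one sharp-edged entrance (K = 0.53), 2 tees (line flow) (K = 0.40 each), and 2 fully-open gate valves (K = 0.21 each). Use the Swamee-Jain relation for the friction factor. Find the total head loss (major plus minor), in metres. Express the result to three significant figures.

V = 4Q/(πD²) = 1.319 m/s; V²/2g = 0.08871 m
Re = 9.92×10^4, ε/D = 0.00513 → f = 0.03179 (Swamee-Jain)
Major: h_f = f(L/D)·V²/2g = 0.03179·29470·0.08871 = 83.12 m
Minor: ΣK = 2.75; h_m = ΣK·V²/2g = 0.2439 m
Total H_L = 83.12 + 0.2439 = 83.36 m

H_L ≈ 83.4 m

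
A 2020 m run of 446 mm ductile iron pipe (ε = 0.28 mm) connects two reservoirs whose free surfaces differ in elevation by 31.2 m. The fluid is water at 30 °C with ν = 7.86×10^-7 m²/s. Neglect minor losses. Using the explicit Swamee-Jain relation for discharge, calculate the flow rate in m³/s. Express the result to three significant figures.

Swamee-Jain (Type II): Q = -0.965·√(gD⁵h_f/L)·ln[ε/(3.7D) + √(3.17ν²L/(gD³h_f))]
√(gD⁵h_f/L) = √(9.81·0.446⁵·31.2/2020) = 0.05171
ε/(3.7D) = 1.70×10^-4; √(3.17ν²L/(gD³h_f)) = 1.21×10^-5
Q = -0.965·0.05171·ln(1.817×10^-4) = 0.4298 m³/s
Check: V = 2.75 m/s, Re = 1.56×10^6, f = 0.01794, h_f = 31.3 m ≈ 31.2 m ✓

Q ≈ 0.430 m³/s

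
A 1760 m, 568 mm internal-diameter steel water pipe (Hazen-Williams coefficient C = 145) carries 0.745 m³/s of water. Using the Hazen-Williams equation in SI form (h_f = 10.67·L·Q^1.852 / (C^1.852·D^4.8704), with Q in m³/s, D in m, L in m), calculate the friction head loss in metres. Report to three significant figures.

h_f = 10.67·1760·0.745^1.852 / (145^1.852·0.568^4.8704) = 17.00 m

h_f ≈ 17.0 m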